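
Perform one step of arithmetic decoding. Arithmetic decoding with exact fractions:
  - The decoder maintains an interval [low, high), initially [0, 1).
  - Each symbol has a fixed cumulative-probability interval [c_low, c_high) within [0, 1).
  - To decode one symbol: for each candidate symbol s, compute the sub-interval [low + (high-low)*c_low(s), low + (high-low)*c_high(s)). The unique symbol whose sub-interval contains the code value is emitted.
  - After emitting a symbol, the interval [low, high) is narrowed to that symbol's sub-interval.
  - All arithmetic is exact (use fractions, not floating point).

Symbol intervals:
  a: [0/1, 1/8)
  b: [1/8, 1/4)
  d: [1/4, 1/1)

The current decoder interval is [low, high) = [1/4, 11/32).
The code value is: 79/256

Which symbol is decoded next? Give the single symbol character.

Interval width = high − low = 11/32 − 1/4 = 3/32
Scaled code = (code − low) / width = (79/256 − 1/4) / 3/32 = 5/8
  a: [0/1, 1/8) 
  b: [1/8, 1/4) 
  d: [1/4, 1/1) ← scaled code falls here ✓

Answer: d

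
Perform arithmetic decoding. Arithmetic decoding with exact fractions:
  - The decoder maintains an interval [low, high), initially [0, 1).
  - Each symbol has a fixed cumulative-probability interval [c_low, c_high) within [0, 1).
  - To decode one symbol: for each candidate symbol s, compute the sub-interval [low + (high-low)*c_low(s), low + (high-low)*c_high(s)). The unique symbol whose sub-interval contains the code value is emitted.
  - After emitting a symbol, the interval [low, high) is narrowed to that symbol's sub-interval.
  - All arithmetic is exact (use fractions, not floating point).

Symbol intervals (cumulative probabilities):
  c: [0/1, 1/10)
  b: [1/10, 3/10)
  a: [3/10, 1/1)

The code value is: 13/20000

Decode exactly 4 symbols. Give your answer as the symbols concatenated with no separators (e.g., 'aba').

Answer: ccca

Derivation:
Step 1: interval [0/1, 1/1), width = 1/1 - 0/1 = 1/1
  'c': [0/1 + 1/1*0/1, 0/1 + 1/1*1/10) = [0/1, 1/10) <- contains code 13/20000
  'b': [0/1 + 1/1*1/10, 0/1 + 1/1*3/10) = [1/10, 3/10)
  'a': [0/1 + 1/1*3/10, 0/1 + 1/1*1/1) = [3/10, 1/1)
  emit 'c', narrow to [0/1, 1/10)
Step 2: interval [0/1, 1/10), width = 1/10 - 0/1 = 1/10
  'c': [0/1 + 1/10*0/1, 0/1 + 1/10*1/10) = [0/1, 1/100) <- contains code 13/20000
  'b': [0/1 + 1/10*1/10, 0/1 + 1/10*3/10) = [1/100, 3/100)
  'a': [0/1 + 1/10*3/10, 0/1 + 1/10*1/1) = [3/100, 1/10)
  emit 'c', narrow to [0/1, 1/100)
Step 3: interval [0/1, 1/100), width = 1/100 - 0/1 = 1/100
  'c': [0/1 + 1/100*0/1, 0/1 + 1/100*1/10) = [0/1, 1/1000) <- contains code 13/20000
  'b': [0/1 + 1/100*1/10, 0/1 + 1/100*3/10) = [1/1000, 3/1000)
  'a': [0/1 + 1/100*3/10, 0/1 + 1/100*1/1) = [3/1000, 1/100)
  emit 'c', narrow to [0/1, 1/1000)
Step 4: interval [0/1, 1/1000), width = 1/1000 - 0/1 = 1/1000
  'c': [0/1 + 1/1000*0/1, 0/1 + 1/1000*1/10) = [0/1, 1/10000)
  'b': [0/1 + 1/1000*1/10, 0/1 + 1/1000*3/10) = [1/10000, 3/10000)
  'a': [0/1 + 1/1000*3/10, 0/1 + 1/1000*1/1) = [3/10000, 1/1000) <- contains code 13/20000
  emit 'a', narrow to [3/10000, 1/1000)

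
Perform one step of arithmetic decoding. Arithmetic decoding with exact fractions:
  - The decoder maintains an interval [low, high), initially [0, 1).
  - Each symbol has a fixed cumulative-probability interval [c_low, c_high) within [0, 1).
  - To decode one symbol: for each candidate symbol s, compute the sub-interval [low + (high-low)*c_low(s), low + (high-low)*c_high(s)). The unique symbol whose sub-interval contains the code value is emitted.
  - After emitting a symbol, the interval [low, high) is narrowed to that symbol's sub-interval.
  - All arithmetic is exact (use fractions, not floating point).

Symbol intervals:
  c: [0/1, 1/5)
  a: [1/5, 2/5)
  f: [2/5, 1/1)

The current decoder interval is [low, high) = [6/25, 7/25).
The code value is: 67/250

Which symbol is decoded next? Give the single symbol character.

Answer: f

Derivation:
Interval width = high − low = 7/25 − 6/25 = 1/25
Scaled code = (code − low) / width = (67/250 − 6/25) / 1/25 = 7/10
  c: [0/1, 1/5) 
  a: [1/5, 2/5) 
  f: [2/5, 1/1) ← scaled code falls here ✓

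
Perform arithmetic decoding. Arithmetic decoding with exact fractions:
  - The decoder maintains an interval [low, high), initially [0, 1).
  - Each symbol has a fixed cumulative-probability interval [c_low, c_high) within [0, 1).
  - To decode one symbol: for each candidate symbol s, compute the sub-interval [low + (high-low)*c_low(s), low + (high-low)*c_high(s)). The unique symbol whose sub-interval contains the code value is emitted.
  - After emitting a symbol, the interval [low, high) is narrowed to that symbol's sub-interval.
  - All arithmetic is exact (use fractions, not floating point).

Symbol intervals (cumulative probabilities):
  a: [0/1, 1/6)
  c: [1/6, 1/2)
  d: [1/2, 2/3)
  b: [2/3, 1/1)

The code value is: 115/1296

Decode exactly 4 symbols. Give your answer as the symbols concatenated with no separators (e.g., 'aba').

Step 1: interval [0/1, 1/1), width = 1/1 - 0/1 = 1/1
  'a': [0/1 + 1/1*0/1, 0/1 + 1/1*1/6) = [0/1, 1/6) <- contains code 115/1296
  'c': [0/1 + 1/1*1/6, 0/1 + 1/1*1/2) = [1/6, 1/2)
  'd': [0/1 + 1/1*1/2, 0/1 + 1/1*2/3) = [1/2, 2/3)
  'b': [0/1 + 1/1*2/3, 0/1 + 1/1*1/1) = [2/3, 1/1)
  emit 'a', narrow to [0/1, 1/6)
Step 2: interval [0/1, 1/6), width = 1/6 - 0/1 = 1/6
  'a': [0/1 + 1/6*0/1, 0/1 + 1/6*1/6) = [0/1, 1/36)
  'c': [0/1 + 1/6*1/6, 0/1 + 1/6*1/2) = [1/36, 1/12)
  'd': [0/1 + 1/6*1/2, 0/1 + 1/6*2/3) = [1/12, 1/9) <- contains code 115/1296
  'b': [0/1 + 1/6*2/3, 0/1 + 1/6*1/1) = [1/9, 1/6)
  emit 'd', narrow to [1/12, 1/9)
Step 3: interval [1/12, 1/9), width = 1/9 - 1/12 = 1/36
  'a': [1/12 + 1/36*0/1, 1/12 + 1/36*1/6) = [1/12, 19/216)
  'c': [1/12 + 1/36*1/6, 1/12 + 1/36*1/2) = [19/216, 7/72) <- contains code 115/1296
  'd': [1/12 + 1/36*1/2, 1/12 + 1/36*2/3) = [7/72, 11/108)
  'b': [1/12 + 1/36*2/3, 1/12 + 1/36*1/1) = [11/108, 1/9)
  emit 'c', narrow to [19/216, 7/72)
Step 4: interval [19/216, 7/72), width = 7/72 - 19/216 = 1/108
  'a': [19/216 + 1/108*0/1, 19/216 + 1/108*1/6) = [19/216, 29/324) <- contains code 115/1296
  'c': [19/216 + 1/108*1/6, 19/216 + 1/108*1/2) = [29/324, 5/54)
  'd': [19/216 + 1/108*1/2, 19/216 + 1/108*2/3) = [5/54, 61/648)
  'b': [19/216 + 1/108*2/3, 19/216 + 1/108*1/1) = [61/648, 7/72)
  emit 'a', narrow to [19/216, 29/324)

Answer: adca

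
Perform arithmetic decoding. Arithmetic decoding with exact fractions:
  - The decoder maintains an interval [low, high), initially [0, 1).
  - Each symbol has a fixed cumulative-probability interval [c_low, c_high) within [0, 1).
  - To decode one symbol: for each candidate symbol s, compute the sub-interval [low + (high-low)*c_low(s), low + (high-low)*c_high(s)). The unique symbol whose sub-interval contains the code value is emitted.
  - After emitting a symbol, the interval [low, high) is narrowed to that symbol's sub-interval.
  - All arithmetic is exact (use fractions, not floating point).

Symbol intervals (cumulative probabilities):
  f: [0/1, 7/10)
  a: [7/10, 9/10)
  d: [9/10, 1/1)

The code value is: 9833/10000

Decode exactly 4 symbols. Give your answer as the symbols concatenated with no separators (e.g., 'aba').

Answer: dafd

Derivation:
Step 1: interval [0/1, 1/1), width = 1/1 - 0/1 = 1/1
  'f': [0/1 + 1/1*0/1, 0/1 + 1/1*7/10) = [0/1, 7/10)
  'a': [0/1 + 1/1*7/10, 0/1 + 1/1*9/10) = [7/10, 9/10)
  'd': [0/1 + 1/1*9/10, 0/1 + 1/1*1/1) = [9/10, 1/1) <- contains code 9833/10000
  emit 'd', narrow to [9/10, 1/1)
Step 2: interval [9/10, 1/1), width = 1/1 - 9/10 = 1/10
  'f': [9/10 + 1/10*0/1, 9/10 + 1/10*7/10) = [9/10, 97/100)
  'a': [9/10 + 1/10*7/10, 9/10 + 1/10*9/10) = [97/100, 99/100) <- contains code 9833/10000
  'd': [9/10 + 1/10*9/10, 9/10 + 1/10*1/1) = [99/100, 1/1)
  emit 'a', narrow to [97/100, 99/100)
Step 3: interval [97/100, 99/100), width = 99/100 - 97/100 = 1/50
  'f': [97/100 + 1/50*0/1, 97/100 + 1/50*7/10) = [97/100, 123/125) <- contains code 9833/10000
  'a': [97/100 + 1/50*7/10, 97/100 + 1/50*9/10) = [123/125, 247/250)
  'd': [97/100 + 1/50*9/10, 97/100 + 1/50*1/1) = [247/250, 99/100)
  emit 'f', narrow to [97/100, 123/125)
Step 4: interval [97/100, 123/125), width = 123/125 - 97/100 = 7/500
  'f': [97/100 + 7/500*0/1, 97/100 + 7/500*7/10) = [97/100, 4899/5000)
  'a': [97/100 + 7/500*7/10, 97/100 + 7/500*9/10) = [4899/5000, 4913/5000)
  'd': [97/100 + 7/500*9/10, 97/100 + 7/500*1/1) = [4913/5000, 123/125) <- contains code 9833/10000
  emit 'd', narrow to [4913/5000, 123/125)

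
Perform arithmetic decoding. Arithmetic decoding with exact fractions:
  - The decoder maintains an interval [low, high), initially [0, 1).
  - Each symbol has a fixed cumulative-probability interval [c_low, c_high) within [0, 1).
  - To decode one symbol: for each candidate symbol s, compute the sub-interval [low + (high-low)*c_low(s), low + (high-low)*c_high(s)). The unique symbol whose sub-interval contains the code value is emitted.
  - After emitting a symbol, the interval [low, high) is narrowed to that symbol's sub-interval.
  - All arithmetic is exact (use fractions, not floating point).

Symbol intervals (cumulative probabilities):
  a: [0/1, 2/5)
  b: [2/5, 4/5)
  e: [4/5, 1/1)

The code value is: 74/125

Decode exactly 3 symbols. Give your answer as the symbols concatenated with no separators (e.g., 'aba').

Step 1: interval [0/1, 1/1), width = 1/1 - 0/1 = 1/1
  'a': [0/1 + 1/1*0/1, 0/1 + 1/1*2/5) = [0/1, 2/5)
  'b': [0/1 + 1/1*2/5, 0/1 + 1/1*4/5) = [2/5, 4/5) <- contains code 74/125
  'e': [0/1 + 1/1*4/5, 0/1 + 1/1*1/1) = [4/5, 1/1)
  emit 'b', narrow to [2/5, 4/5)
Step 2: interval [2/5, 4/5), width = 4/5 - 2/5 = 2/5
  'a': [2/5 + 2/5*0/1, 2/5 + 2/5*2/5) = [2/5, 14/25)
  'b': [2/5 + 2/5*2/5, 2/5 + 2/5*4/5) = [14/25, 18/25) <- contains code 74/125
  'e': [2/5 + 2/5*4/5, 2/5 + 2/5*1/1) = [18/25, 4/5)
  emit 'b', narrow to [14/25, 18/25)
Step 3: interval [14/25, 18/25), width = 18/25 - 14/25 = 4/25
  'a': [14/25 + 4/25*0/1, 14/25 + 4/25*2/5) = [14/25, 78/125) <- contains code 74/125
  'b': [14/25 + 4/25*2/5, 14/25 + 4/25*4/5) = [78/125, 86/125)
  'e': [14/25 + 4/25*4/5, 14/25 + 4/25*1/1) = [86/125, 18/25)
  emit 'a', narrow to [14/25, 78/125)

Answer: bba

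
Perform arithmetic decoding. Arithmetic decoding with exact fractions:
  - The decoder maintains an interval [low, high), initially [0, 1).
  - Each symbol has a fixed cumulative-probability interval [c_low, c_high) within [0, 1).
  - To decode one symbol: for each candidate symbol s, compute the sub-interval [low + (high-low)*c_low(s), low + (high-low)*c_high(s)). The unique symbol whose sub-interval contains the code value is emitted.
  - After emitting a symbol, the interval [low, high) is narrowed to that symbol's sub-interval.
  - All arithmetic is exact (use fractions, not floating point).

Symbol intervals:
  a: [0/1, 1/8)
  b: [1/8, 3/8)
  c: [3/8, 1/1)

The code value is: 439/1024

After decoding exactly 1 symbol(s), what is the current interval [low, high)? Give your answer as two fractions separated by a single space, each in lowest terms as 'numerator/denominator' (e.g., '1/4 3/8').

Step 1: interval [0/1, 1/1), width = 1/1 - 0/1 = 1/1
  'a': [0/1 + 1/1*0/1, 0/1 + 1/1*1/8) = [0/1, 1/8)
  'b': [0/1 + 1/1*1/8, 0/1 + 1/1*3/8) = [1/8, 3/8)
  'c': [0/1 + 1/1*3/8, 0/1 + 1/1*1/1) = [3/8, 1/1) <- contains code 439/1024
  emit 'c', narrow to [3/8, 1/1)

Answer: 3/8 1/1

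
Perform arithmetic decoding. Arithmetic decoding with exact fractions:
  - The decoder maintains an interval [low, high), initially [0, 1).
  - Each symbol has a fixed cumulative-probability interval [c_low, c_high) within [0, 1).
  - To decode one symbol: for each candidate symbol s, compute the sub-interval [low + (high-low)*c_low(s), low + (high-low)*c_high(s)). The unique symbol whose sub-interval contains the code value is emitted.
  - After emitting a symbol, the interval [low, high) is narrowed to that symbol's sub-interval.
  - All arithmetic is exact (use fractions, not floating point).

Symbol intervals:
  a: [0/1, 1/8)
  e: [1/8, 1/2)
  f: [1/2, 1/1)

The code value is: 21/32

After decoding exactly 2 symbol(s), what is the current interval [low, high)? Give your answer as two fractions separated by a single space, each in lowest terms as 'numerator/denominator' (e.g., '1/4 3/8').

Answer: 9/16 3/4

Derivation:
Step 1: interval [0/1, 1/1), width = 1/1 - 0/1 = 1/1
  'a': [0/1 + 1/1*0/1, 0/1 + 1/1*1/8) = [0/1, 1/8)
  'e': [0/1 + 1/1*1/8, 0/1 + 1/1*1/2) = [1/8, 1/2)
  'f': [0/1 + 1/1*1/2, 0/1 + 1/1*1/1) = [1/2, 1/1) <- contains code 21/32
  emit 'f', narrow to [1/2, 1/1)
Step 2: interval [1/2, 1/1), width = 1/1 - 1/2 = 1/2
  'a': [1/2 + 1/2*0/1, 1/2 + 1/2*1/8) = [1/2, 9/16)
  'e': [1/2 + 1/2*1/8, 1/2 + 1/2*1/2) = [9/16, 3/4) <- contains code 21/32
  'f': [1/2 + 1/2*1/2, 1/2 + 1/2*1/1) = [3/4, 1/1)
  emit 'e', narrow to [9/16, 3/4)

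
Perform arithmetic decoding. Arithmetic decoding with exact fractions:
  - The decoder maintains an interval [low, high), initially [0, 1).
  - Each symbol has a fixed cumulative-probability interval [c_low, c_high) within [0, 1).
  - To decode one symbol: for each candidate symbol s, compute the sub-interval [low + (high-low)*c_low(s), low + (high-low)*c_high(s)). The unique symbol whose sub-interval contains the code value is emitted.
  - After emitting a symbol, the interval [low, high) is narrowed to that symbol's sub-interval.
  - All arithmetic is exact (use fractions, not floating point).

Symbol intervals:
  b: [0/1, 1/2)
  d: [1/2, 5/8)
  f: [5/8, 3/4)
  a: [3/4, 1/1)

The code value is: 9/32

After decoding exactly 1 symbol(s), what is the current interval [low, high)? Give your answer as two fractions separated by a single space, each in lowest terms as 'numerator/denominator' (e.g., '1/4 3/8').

Answer: 0/1 1/2

Derivation:
Step 1: interval [0/1, 1/1), width = 1/1 - 0/1 = 1/1
  'b': [0/1 + 1/1*0/1, 0/1 + 1/1*1/2) = [0/1, 1/2) <- contains code 9/32
  'd': [0/1 + 1/1*1/2, 0/1 + 1/1*5/8) = [1/2, 5/8)
  'f': [0/1 + 1/1*5/8, 0/1 + 1/1*3/4) = [5/8, 3/4)
  'a': [0/1 + 1/1*3/4, 0/1 + 1/1*1/1) = [3/4, 1/1)
  emit 'b', narrow to [0/1, 1/2)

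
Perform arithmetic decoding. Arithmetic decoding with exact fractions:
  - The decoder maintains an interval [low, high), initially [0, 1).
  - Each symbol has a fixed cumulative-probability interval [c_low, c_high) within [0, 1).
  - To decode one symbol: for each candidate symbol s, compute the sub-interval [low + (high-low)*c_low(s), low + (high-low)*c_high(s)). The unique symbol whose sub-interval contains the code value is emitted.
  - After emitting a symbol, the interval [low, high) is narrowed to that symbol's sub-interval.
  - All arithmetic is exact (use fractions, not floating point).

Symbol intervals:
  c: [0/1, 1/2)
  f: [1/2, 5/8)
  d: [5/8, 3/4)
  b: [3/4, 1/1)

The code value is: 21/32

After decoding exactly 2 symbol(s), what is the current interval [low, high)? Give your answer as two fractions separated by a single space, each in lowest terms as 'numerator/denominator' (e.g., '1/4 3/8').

Step 1: interval [0/1, 1/1), width = 1/1 - 0/1 = 1/1
  'c': [0/1 + 1/1*0/1, 0/1 + 1/1*1/2) = [0/1, 1/2)
  'f': [0/1 + 1/1*1/2, 0/1 + 1/1*5/8) = [1/2, 5/8)
  'd': [0/1 + 1/1*5/8, 0/1 + 1/1*3/4) = [5/8, 3/4) <- contains code 21/32
  'b': [0/1 + 1/1*3/4, 0/1 + 1/1*1/1) = [3/4, 1/1)
  emit 'd', narrow to [5/8, 3/4)
Step 2: interval [5/8, 3/4), width = 3/4 - 5/8 = 1/8
  'c': [5/8 + 1/8*0/1, 5/8 + 1/8*1/2) = [5/8, 11/16) <- contains code 21/32
  'f': [5/8 + 1/8*1/2, 5/8 + 1/8*5/8) = [11/16, 45/64)
  'd': [5/8 + 1/8*5/8, 5/8 + 1/8*3/4) = [45/64, 23/32)
  'b': [5/8 + 1/8*3/4, 5/8 + 1/8*1/1) = [23/32, 3/4)
  emit 'c', narrow to [5/8, 11/16)

Answer: 5/8 11/16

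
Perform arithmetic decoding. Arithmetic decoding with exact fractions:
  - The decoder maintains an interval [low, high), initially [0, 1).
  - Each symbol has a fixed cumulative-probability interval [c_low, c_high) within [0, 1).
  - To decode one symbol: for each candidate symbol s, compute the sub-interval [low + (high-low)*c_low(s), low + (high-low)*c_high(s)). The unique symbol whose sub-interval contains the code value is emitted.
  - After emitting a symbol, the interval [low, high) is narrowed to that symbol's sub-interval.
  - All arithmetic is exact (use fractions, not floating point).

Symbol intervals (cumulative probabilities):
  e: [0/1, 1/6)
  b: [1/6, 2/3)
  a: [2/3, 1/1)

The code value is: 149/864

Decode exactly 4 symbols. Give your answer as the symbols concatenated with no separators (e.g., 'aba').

Answer: beeb

Derivation:
Step 1: interval [0/1, 1/1), width = 1/1 - 0/1 = 1/1
  'e': [0/1 + 1/1*0/1, 0/1 + 1/1*1/6) = [0/1, 1/6)
  'b': [0/1 + 1/1*1/6, 0/1 + 1/1*2/3) = [1/6, 2/3) <- contains code 149/864
  'a': [0/1 + 1/1*2/3, 0/1 + 1/1*1/1) = [2/3, 1/1)
  emit 'b', narrow to [1/6, 2/3)
Step 2: interval [1/6, 2/3), width = 2/3 - 1/6 = 1/2
  'e': [1/6 + 1/2*0/1, 1/6 + 1/2*1/6) = [1/6, 1/4) <- contains code 149/864
  'b': [1/6 + 1/2*1/6, 1/6 + 1/2*2/3) = [1/4, 1/2)
  'a': [1/6 + 1/2*2/3, 1/6 + 1/2*1/1) = [1/2, 2/3)
  emit 'e', narrow to [1/6, 1/4)
Step 3: interval [1/6, 1/4), width = 1/4 - 1/6 = 1/12
  'e': [1/6 + 1/12*0/1, 1/6 + 1/12*1/6) = [1/6, 13/72) <- contains code 149/864
  'b': [1/6 + 1/12*1/6, 1/6 + 1/12*2/3) = [13/72, 2/9)
  'a': [1/6 + 1/12*2/3, 1/6 + 1/12*1/1) = [2/9, 1/4)
  emit 'e', narrow to [1/6, 13/72)
Step 4: interval [1/6, 13/72), width = 13/72 - 1/6 = 1/72
  'e': [1/6 + 1/72*0/1, 1/6 + 1/72*1/6) = [1/6, 73/432)
  'b': [1/6 + 1/72*1/6, 1/6 + 1/72*2/3) = [73/432, 19/108) <- contains code 149/864
  'a': [1/6 + 1/72*2/3, 1/6 + 1/72*1/1) = [19/108, 13/72)
  emit 'b', narrow to [73/432, 19/108)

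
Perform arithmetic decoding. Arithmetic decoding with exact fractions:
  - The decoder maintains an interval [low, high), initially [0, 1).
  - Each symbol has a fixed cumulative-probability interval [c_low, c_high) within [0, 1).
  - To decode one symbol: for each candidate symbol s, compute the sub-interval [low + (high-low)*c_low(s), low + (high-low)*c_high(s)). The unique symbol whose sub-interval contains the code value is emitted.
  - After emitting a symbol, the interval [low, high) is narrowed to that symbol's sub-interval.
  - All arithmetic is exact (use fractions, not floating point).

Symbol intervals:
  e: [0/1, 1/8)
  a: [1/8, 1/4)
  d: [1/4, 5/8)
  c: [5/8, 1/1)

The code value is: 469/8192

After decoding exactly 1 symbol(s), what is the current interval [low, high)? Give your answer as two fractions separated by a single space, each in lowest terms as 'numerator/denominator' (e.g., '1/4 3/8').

Step 1: interval [0/1, 1/1), width = 1/1 - 0/1 = 1/1
  'e': [0/1 + 1/1*0/1, 0/1 + 1/1*1/8) = [0/1, 1/8) <- contains code 469/8192
  'a': [0/1 + 1/1*1/8, 0/1 + 1/1*1/4) = [1/8, 1/4)
  'd': [0/1 + 1/1*1/4, 0/1 + 1/1*5/8) = [1/4, 5/8)
  'c': [0/1 + 1/1*5/8, 0/1 + 1/1*1/1) = [5/8, 1/1)
  emit 'e', narrow to [0/1, 1/8)

Answer: 0/1 1/8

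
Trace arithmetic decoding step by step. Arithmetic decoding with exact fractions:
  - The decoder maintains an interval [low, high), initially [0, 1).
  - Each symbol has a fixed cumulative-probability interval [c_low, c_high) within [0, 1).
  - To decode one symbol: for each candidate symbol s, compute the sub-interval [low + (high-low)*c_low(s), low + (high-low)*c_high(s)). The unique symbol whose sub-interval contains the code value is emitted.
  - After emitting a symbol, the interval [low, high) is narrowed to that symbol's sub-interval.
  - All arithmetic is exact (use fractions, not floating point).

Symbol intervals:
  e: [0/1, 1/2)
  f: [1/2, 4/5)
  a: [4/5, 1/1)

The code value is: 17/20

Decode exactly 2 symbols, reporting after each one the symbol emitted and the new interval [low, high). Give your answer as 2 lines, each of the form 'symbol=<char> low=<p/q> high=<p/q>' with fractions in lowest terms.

Step 1: interval [0/1, 1/1), width = 1/1 - 0/1 = 1/1
  'e': [0/1 + 1/1*0/1, 0/1 + 1/1*1/2) = [0/1, 1/2)
  'f': [0/1 + 1/1*1/2, 0/1 + 1/1*4/5) = [1/2, 4/5)
  'a': [0/1 + 1/1*4/5, 0/1 + 1/1*1/1) = [4/5, 1/1) <- contains code 17/20
  emit 'a', narrow to [4/5, 1/1)
Step 2: interval [4/5, 1/1), width = 1/1 - 4/5 = 1/5
  'e': [4/5 + 1/5*0/1, 4/5 + 1/5*1/2) = [4/5, 9/10) <- contains code 17/20
  'f': [4/5 + 1/5*1/2, 4/5 + 1/5*4/5) = [9/10, 24/25)
  'a': [4/5 + 1/5*4/5, 4/5 + 1/5*1/1) = [24/25, 1/1)
  emit 'e', narrow to [4/5, 9/10)

Answer: symbol=a low=4/5 high=1/1
symbol=e low=4/5 high=9/10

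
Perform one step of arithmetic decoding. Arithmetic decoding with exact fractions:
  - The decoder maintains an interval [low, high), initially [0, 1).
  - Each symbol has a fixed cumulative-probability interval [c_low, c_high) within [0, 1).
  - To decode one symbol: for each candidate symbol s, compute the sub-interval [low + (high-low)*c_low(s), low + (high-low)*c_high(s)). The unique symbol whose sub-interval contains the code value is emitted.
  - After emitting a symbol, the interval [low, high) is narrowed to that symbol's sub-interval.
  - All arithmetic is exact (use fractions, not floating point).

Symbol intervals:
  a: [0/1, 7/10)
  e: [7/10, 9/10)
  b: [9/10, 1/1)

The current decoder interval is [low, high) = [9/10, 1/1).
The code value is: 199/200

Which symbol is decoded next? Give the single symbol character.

Answer: b

Derivation:
Interval width = high − low = 1/1 − 9/10 = 1/10
Scaled code = (code − low) / width = (199/200 − 9/10) / 1/10 = 19/20
  a: [0/1, 7/10) 
  e: [7/10, 9/10) 
  b: [9/10, 1/1) ← scaled code falls here ✓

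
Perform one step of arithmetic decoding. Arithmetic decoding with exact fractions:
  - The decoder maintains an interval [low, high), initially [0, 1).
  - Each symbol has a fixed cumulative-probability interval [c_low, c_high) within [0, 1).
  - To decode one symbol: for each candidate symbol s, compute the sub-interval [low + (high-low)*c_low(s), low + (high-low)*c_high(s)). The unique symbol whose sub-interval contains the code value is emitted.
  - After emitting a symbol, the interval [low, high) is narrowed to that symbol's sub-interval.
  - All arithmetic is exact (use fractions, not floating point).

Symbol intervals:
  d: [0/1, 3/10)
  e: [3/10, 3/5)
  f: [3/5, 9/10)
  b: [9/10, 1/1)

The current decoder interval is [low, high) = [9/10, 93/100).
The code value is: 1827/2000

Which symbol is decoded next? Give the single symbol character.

Interval width = high − low = 93/100 − 9/10 = 3/100
Scaled code = (code − low) / width = (1827/2000 − 9/10) / 3/100 = 9/20
  d: [0/1, 3/10) 
  e: [3/10, 3/5) ← scaled code falls here ✓
  f: [3/5, 9/10) 
  b: [9/10, 1/1) 

Answer: e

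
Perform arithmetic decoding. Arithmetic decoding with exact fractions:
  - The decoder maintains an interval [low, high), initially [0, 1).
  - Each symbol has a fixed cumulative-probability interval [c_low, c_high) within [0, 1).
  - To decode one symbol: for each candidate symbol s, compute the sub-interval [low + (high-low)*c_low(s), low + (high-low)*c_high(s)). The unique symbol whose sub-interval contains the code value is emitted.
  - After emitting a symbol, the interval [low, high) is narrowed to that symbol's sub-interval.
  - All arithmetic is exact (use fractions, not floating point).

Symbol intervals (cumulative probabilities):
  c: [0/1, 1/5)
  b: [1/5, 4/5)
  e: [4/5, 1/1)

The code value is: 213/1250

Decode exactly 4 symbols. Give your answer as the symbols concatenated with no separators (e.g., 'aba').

Step 1: interval [0/1, 1/1), width = 1/1 - 0/1 = 1/1
  'c': [0/1 + 1/1*0/1, 0/1 + 1/1*1/5) = [0/1, 1/5) <- contains code 213/1250
  'b': [0/1 + 1/1*1/5, 0/1 + 1/1*4/5) = [1/5, 4/5)
  'e': [0/1 + 1/1*4/5, 0/1 + 1/1*1/1) = [4/5, 1/1)
  emit 'c', narrow to [0/1, 1/5)
Step 2: interval [0/1, 1/5), width = 1/5 - 0/1 = 1/5
  'c': [0/1 + 1/5*0/1, 0/1 + 1/5*1/5) = [0/1, 1/25)
  'b': [0/1 + 1/5*1/5, 0/1 + 1/5*4/5) = [1/25, 4/25)
  'e': [0/1 + 1/5*4/5, 0/1 + 1/5*1/1) = [4/25, 1/5) <- contains code 213/1250
  emit 'e', narrow to [4/25, 1/5)
Step 3: interval [4/25, 1/5), width = 1/5 - 4/25 = 1/25
  'c': [4/25 + 1/25*0/1, 4/25 + 1/25*1/5) = [4/25, 21/125)
  'b': [4/25 + 1/25*1/5, 4/25 + 1/25*4/5) = [21/125, 24/125) <- contains code 213/1250
  'e': [4/25 + 1/25*4/5, 4/25 + 1/25*1/1) = [24/125, 1/5)
  emit 'b', narrow to [21/125, 24/125)
Step 4: interval [21/125, 24/125), width = 24/125 - 21/125 = 3/125
  'c': [21/125 + 3/125*0/1, 21/125 + 3/125*1/5) = [21/125, 108/625) <- contains code 213/1250
  'b': [21/125 + 3/125*1/5, 21/125 + 3/125*4/5) = [108/625, 117/625)
  'e': [21/125 + 3/125*4/5, 21/125 + 3/125*1/1) = [117/625, 24/125)
  emit 'c', narrow to [21/125, 108/625)

Answer: cebc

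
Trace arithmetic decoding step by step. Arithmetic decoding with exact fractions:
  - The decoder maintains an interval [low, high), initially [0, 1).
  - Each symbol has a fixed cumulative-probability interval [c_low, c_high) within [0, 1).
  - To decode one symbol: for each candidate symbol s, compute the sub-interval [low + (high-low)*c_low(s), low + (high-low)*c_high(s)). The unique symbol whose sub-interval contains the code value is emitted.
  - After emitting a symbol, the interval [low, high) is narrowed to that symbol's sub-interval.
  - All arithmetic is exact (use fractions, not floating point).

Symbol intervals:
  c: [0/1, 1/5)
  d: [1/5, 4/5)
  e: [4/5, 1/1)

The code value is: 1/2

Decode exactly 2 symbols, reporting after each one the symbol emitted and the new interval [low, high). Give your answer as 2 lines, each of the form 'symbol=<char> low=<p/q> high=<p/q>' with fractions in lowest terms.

Answer: symbol=d low=1/5 high=4/5
symbol=d low=8/25 high=17/25

Derivation:
Step 1: interval [0/1, 1/1), width = 1/1 - 0/1 = 1/1
  'c': [0/1 + 1/1*0/1, 0/1 + 1/1*1/5) = [0/1, 1/5)
  'd': [0/1 + 1/1*1/5, 0/1 + 1/1*4/5) = [1/5, 4/5) <- contains code 1/2
  'e': [0/1 + 1/1*4/5, 0/1 + 1/1*1/1) = [4/5, 1/1)
  emit 'd', narrow to [1/5, 4/5)
Step 2: interval [1/5, 4/5), width = 4/5 - 1/5 = 3/5
  'c': [1/5 + 3/5*0/1, 1/5 + 3/5*1/5) = [1/5, 8/25)
  'd': [1/5 + 3/5*1/5, 1/5 + 3/5*4/5) = [8/25, 17/25) <- contains code 1/2
  'e': [1/5 + 3/5*4/5, 1/5 + 3/5*1/1) = [17/25, 4/5)
  emit 'd', narrow to [8/25, 17/25)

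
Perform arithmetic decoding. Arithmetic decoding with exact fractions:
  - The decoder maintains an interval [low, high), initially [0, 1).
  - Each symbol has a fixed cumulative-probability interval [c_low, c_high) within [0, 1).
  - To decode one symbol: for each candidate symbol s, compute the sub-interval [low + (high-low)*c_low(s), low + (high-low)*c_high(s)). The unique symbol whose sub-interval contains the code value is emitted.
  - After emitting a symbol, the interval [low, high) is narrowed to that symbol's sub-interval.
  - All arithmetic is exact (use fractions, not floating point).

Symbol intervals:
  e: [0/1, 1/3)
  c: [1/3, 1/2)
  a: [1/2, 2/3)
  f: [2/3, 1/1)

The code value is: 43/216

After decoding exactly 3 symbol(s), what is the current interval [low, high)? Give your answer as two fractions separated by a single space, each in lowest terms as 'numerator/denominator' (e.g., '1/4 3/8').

Answer: 7/36 11/54

Derivation:
Step 1: interval [0/1, 1/1), width = 1/1 - 0/1 = 1/1
  'e': [0/1 + 1/1*0/1, 0/1 + 1/1*1/3) = [0/1, 1/3) <- contains code 43/216
  'c': [0/1 + 1/1*1/3, 0/1 + 1/1*1/2) = [1/3, 1/2)
  'a': [0/1 + 1/1*1/2, 0/1 + 1/1*2/3) = [1/2, 2/3)
  'f': [0/1 + 1/1*2/3, 0/1 + 1/1*1/1) = [2/3, 1/1)
  emit 'e', narrow to [0/1, 1/3)
Step 2: interval [0/1, 1/3), width = 1/3 - 0/1 = 1/3
  'e': [0/1 + 1/3*0/1, 0/1 + 1/3*1/3) = [0/1, 1/9)
  'c': [0/1 + 1/3*1/3, 0/1 + 1/3*1/2) = [1/9, 1/6)
  'a': [0/1 + 1/3*1/2, 0/1 + 1/3*2/3) = [1/6, 2/9) <- contains code 43/216
  'f': [0/1 + 1/3*2/3, 0/1 + 1/3*1/1) = [2/9, 1/3)
  emit 'a', narrow to [1/6, 2/9)
Step 3: interval [1/6, 2/9), width = 2/9 - 1/6 = 1/18
  'e': [1/6 + 1/18*0/1, 1/6 + 1/18*1/3) = [1/6, 5/27)
  'c': [1/6 + 1/18*1/3, 1/6 + 1/18*1/2) = [5/27, 7/36)
  'a': [1/6 + 1/18*1/2, 1/6 + 1/18*2/3) = [7/36, 11/54) <- contains code 43/216
  'f': [1/6 + 1/18*2/3, 1/6 + 1/18*1/1) = [11/54, 2/9)
  emit 'a', narrow to [7/36, 11/54)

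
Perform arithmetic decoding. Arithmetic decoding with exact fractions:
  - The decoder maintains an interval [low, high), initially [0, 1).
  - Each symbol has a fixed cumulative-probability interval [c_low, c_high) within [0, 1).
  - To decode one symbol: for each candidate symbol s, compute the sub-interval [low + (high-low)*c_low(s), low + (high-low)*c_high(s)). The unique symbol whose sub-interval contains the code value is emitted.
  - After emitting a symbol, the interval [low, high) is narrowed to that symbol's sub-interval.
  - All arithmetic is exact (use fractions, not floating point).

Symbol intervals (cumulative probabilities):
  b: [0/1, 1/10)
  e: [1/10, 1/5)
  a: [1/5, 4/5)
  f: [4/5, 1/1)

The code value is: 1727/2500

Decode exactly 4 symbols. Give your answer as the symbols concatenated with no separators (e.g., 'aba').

Answer: afbf

Derivation:
Step 1: interval [0/1, 1/1), width = 1/1 - 0/1 = 1/1
  'b': [0/1 + 1/1*0/1, 0/1 + 1/1*1/10) = [0/1, 1/10)
  'e': [0/1 + 1/1*1/10, 0/1 + 1/1*1/5) = [1/10, 1/5)
  'a': [0/1 + 1/1*1/5, 0/1 + 1/1*4/5) = [1/5, 4/5) <- contains code 1727/2500
  'f': [0/1 + 1/1*4/5, 0/1 + 1/1*1/1) = [4/5, 1/1)
  emit 'a', narrow to [1/5, 4/5)
Step 2: interval [1/5, 4/5), width = 4/5 - 1/5 = 3/5
  'b': [1/5 + 3/5*0/1, 1/5 + 3/5*1/10) = [1/5, 13/50)
  'e': [1/5 + 3/5*1/10, 1/5 + 3/5*1/5) = [13/50, 8/25)
  'a': [1/5 + 3/5*1/5, 1/5 + 3/5*4/5) = [8/25, 17/25)
  'f': [1/5 + 3/5*4/5, 1/5 + 3/5*1/1) = [17/25, 4/5) <- contains code 1727/2500
  emit 'f', narrow to [17/25, 4/5)
Step 3: interval [17/25, 4/5), width = 4/5 - 17/25 = 3/25
  'b': [17/25 + 3/25*0/1, 17/25 + 3/25*1/10) = [17/25, 173/250) <- contains code 1727/2500
  'e': [17/25 + 3/25*1/10, 17/25 + 3/25*1/5) = [173/250, 88/125)
  'a': [17/25 + 3/25*1/5, 17/25 + 3/25*4/5) = [88/125, 97/125)
  'f': [17/25 + 3/25*4/5, 17/25 + 3/25*1/1) = [97/125, 4/5)
  emit 'b', narrow to [17/25, 173/250)
Step 4: interval [17/25, 173/250), width = 173/250 - 17/25 = 3/250
  'b': [17/25 + 3/250*0/1, 17/25 + 3/250*1/10) = [17/25, 1703/2500)
  'e': [17/25 + 3/250*1/10, 17/25 + 3/250*1/5) = [1703/2500, 853/1250)
  'a': [17/25 + 3/250*1/5, 17/25 + 3/250*4/5) = [853/1250, 431/625)
  'f': [17/25 + 3/250*4/5, 17/25 + 3/250*1/1) = [431/625, 173/250) <- contains code 1727/2500
  emit 'f', narrow to [431/625, 173/250)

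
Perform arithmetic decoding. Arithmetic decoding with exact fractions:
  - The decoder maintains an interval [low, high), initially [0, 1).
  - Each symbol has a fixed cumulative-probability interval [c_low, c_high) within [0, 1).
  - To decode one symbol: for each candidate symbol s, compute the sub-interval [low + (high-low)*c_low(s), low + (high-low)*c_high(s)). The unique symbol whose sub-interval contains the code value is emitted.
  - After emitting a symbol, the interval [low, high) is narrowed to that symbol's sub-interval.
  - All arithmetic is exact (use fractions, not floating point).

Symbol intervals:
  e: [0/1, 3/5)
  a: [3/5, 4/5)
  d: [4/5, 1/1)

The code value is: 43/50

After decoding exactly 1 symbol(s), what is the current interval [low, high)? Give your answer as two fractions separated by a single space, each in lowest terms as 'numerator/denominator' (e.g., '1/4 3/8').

Step 1: interval [0/1, 1/1), width = 1/1 - 0/1 = 1/1
  'e': [0/1 + 1/1*0/1, 0/1 + 1/1*3/5) = [0/1, 3/5)
  'a': [0/1 + 1/1*3/5, 0/1 + 1/1*4/5) = [3/5, 4/5)
  'd': [0/1 + 1/1*4/5, 0/1 + 1/1*1/1) = [4/5, 1/1) <- contains code 43/50
  emit 'd', narrow to [4/5, 1/1)

Answer: 4/5 1/1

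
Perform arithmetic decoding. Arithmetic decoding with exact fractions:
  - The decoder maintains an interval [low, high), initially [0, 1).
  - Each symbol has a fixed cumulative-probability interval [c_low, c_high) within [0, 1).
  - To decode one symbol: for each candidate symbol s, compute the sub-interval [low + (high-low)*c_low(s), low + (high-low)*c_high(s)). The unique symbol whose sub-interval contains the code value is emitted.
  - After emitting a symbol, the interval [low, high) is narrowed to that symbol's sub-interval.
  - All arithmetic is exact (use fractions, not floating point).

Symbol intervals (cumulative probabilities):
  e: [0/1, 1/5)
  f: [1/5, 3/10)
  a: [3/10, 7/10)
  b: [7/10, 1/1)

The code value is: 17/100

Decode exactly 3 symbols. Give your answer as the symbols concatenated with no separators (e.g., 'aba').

Step 1: interval [0/1, 1/1), width = 1/1 - 0/1 = 1/1
  'e': [0/1 + 1/1*0/1, 0/1 + 1/1*1/5) = [0/1, 1/5) <- contains code 17/100
  'f': [0/1 + 1/1*1/5, 0/1 + 1/1*3/10) = [1/5, 3/10)
  'a': [0/1 + 1/1*3/10, 0/1 + 1/1*7/10) = [3/10, 7/10)
  'b': [0/1 + 1/1*7/10, 0/1 + 1/1*1/1) = [7/10, 1/1)
  emit 'e', narrow to [0/1, 1/5)
Step 2: interval [0/1, 1/5), width = 1/5 - 0/1 = 1/5
  'e': [0/1 + 1/5*0/1, 0/1 + 1/5*1/5) = [0/1, 1/25)
  'f': [0/1 + 1/5*1/5, 0/1 + 1/5*3/10) = [1/25, 3/50)
  'a': [0/1 + 1/5*3/10, 0/1 + 1/5*7/10) = [3/50, 7/50)
  'b': [0/1 + 1/5*7/10, 0/1 + 1/5*1/1) = [7/50, 1/5) <- contains code 17/100
  emit 'b', narrow to [7/50, 1/5)
Step 3: interval [7/50, 1/5), width = 1/5 - 7/50 = 3/50
  'e': [7/50 + 3/50*0/1, 7/50 + 3/50*1/5) = [7/50, 19/125)
  'f': [7/50 + 3/50*1/5, 7/50 + 3/50*3/10) = [19/125, 79/500)
  'a': [7/50 + 3/50*3/10, 7/50 + 3/50*7/10) = [79/500, 91/500) <- contains code 17/100
  'b': [7/50 + 3/50*7/10, 7/50 + 3/50*1/1) = [91/500, 1/5)
  emit 'a', narrow to [79/500, 91/500)

Answer: eba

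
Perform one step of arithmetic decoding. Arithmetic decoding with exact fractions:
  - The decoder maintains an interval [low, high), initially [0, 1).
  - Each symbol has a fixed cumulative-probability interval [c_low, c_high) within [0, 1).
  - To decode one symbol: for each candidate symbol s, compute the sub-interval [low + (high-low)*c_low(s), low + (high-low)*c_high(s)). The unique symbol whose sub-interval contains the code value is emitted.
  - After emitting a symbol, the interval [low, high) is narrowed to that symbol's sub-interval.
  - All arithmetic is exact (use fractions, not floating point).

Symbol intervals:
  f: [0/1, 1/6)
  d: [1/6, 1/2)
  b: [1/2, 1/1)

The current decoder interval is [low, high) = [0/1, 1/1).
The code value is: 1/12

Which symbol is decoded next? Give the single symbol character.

Answer: f

Derivation:
Interval width = high − low = 1/1 − 0/1 = 1/1
Scaled code = (code − low) / width = (1/12 − 0/1) / 1/1 = 1/12
  f: [0/1, 1/6) ← scaled code falls here ✓
  d: [1/6, 1/2) 
  b: [1/2, 1/1) 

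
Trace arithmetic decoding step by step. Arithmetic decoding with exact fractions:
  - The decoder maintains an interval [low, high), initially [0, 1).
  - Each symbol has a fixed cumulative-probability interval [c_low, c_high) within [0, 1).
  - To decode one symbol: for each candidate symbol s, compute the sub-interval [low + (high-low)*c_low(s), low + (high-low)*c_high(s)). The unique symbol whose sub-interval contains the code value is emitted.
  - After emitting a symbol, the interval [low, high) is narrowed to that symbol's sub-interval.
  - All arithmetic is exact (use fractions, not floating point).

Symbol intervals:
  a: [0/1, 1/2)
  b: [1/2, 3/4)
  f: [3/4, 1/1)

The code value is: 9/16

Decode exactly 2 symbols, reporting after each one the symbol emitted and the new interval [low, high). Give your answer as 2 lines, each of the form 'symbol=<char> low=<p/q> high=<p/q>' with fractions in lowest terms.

Answer: symbol=b low=1/2 high=3/4
symbol=a low=1/2 high=5/8

Derivation:
Step 1: interval [0/1, 1/1), width = 1/1 - 0/1 = 1/1
  'a': [0/1 + 1/1*0/1, 0/1 + 1/1*1/2) = [0/1, 1/2)
  'b': [0/1 + 1/1*1/2, 0/1 + 1/1*3/4) = [1/2, 3/4) <- contains code 9/16
  'f': [0/1 + 1/1*3/4, 0/1 + 1/1*1/1) = [3/4, 1/1)
  emit 'b', narrow to [1/2, 3/4)
Step 2: interval [1/2, 3/4), width = 3/4 - 1/2 = 1/4
  'a': [1/2 + 1/4*0/1, 1/2 + 1/4*1/2) = [1/2, 5/8) <- contains code 9/16
  'b': [1/2 + 1/4*1/2, 1/2 + 1/4*3/4) = [5/8, 11/16)
  'f': [1/2 + 1/4*3/4, 1/2 + 1/4*1/1) = [11/16, 3/4)
  emit 'a', narrow to [1/2, 5/8)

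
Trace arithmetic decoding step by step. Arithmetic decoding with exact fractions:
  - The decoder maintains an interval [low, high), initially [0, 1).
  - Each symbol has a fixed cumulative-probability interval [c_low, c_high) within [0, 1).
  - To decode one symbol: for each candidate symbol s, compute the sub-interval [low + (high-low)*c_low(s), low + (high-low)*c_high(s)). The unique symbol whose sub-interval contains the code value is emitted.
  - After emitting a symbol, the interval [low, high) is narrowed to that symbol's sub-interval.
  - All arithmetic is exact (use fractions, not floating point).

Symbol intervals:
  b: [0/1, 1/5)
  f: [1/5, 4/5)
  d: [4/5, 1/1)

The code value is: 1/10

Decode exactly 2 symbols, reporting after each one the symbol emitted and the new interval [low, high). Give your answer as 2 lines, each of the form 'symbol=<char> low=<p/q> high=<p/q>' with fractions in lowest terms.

Step 1: interval [0/1, 1/1), width = 1/1 - 0/1 = 1/1
  'b': [0/1 + 1/1*0/1, 0/1 + 1/1*1/5) = [0/1, 1/5) <- contains code 1/10
  'f': [0/1 + 1/1*1/5, 0/1 + 1/1*4/5) = [1/5, 4/5)
  'd': [0/1 + 1/1*4/5, 0/1 + 1/1*1/1) = [4/5, 1/1)
  emit 'b', narrow to [0/1, 1/5)
Step 2: interval [0/1, 1/5), width = 1/5 - 0/1 = 1/5
  'b': [0/1 + 1/5*0/1, 0/1 + 1/5*1/5) = [0/1, 1/25)
  'f': [0/1 + 1/5*1/5, 0/1 + 1/5*4/5) = [1/25, 4/25) <- contains code 1/10
  'd': [0/1 + 1/5*4/5, 0/1 + 1/5*1/1) = [4/25, 1/5)
  emit 'f', narrow to [1/25, 4/25)

Answer: symbol=b low=0/1 high=1/5
symbol=f low=1/25 high=4/25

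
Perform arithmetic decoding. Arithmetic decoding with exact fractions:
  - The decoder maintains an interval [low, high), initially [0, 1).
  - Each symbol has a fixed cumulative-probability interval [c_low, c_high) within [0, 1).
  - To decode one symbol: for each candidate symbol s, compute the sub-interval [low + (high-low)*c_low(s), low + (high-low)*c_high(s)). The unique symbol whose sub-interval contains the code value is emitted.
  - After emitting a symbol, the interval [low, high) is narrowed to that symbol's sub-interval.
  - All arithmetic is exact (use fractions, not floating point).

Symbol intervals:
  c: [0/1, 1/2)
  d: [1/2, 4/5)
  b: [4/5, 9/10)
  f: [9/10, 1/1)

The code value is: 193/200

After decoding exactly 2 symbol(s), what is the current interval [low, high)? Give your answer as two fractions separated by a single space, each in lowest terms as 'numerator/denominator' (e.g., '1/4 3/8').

Step 1: interval [0/1, 1/1), width = 1/1 - 0/1 = 1/1
  'c': [0/1 + 1/1*0/1, 0/1 + 1/1*1/2) = [0/1, 1/2)
  'd': [0/1 + 1/1*1/2, 0/1 + 1/1*4/5) = [1/2, 4/5)
  'b': [0/1 + 1/1*4/5, 0/1 + 1/1*9/10) = [4/5, 9/10)
  'f': [0/1 + 1/1*9/10, 0/1 + 1/1*1/1) = [9/10, 1/1) <- contains code 193/200
  emit 'f', narrow to [9/10, 1/1)
Step 2: interval [9/10, 1/1), width = 1/1 - 9/10 = 1/10
  'c': [9/10 + 1/10*0/1, 9/10 + 1/10*1/2) = [9/10, 19/20)
  'd': [9/10 + 1/10*1/2, 9/10 + 1/10*4/5) = [19/20, 49/50) <- contains code 193/200
  'b': [9/10 + 1/10*4/5, 9/10 + 1/10*9/10) = [49/50, 99/100)
  'f': [9/10 + 1/10*9/10, 9/10 + 1/10*1/1) = [99/100, 1/1)
  emit 'd', narrow to [19/20, 49/50)

Answer: 19/20 49/50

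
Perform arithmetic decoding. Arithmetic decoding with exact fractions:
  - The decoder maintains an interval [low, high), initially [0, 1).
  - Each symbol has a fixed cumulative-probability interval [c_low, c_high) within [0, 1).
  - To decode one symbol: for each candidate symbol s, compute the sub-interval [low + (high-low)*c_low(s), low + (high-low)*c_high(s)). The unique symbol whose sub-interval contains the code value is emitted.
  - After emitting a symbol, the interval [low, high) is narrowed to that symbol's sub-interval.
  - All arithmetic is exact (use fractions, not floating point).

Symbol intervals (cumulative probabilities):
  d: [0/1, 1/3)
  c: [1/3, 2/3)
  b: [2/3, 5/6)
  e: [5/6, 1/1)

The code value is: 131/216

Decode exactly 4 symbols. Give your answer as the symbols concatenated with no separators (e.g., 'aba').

Step 1: interval [0/1, 1/1), width = 1/1 - 0/1 = 1/1
  'd': [0/1 + 1/1*0/1, 0/1 + 1/1*1/3) = [0/1, 1/3)
  'c': [0/1 + 1/1*1/3, 0/1 + 1/1*2/3) = [1/3, 2/3) <- contains code 131/216
  'b': [0/1 + 1/1*2/3, 0/1 + 1/1*5/6) = [2/3, 5/6)
  'e': [0/1 + 1/1*5/6, 0/1 + 1/1*1/1) = [5/6, 1/1)
  emit 'c', narrow to [1/3, 2/3)
Step 2: interval [1/3, 2/3), width = 2/3 - 1/3 = 1/3
  'd': [1/3 + 1/3*0/1, 1/3 + 1/3*1/3) = [1/3, 4/9)
  'c': [1/3 + 1/3*1/3, 1/3 + 1/3*2/3) = [4/9, 5/9)
  'b': [1/3 + 1/3*2/3, 1/3 + 1/3*5/6) = [5/9, 11/18) <- contains code 131/216
  'e': [1/3 + 1/3*5/6, 1/3 + 1/3*1/1) = [11/18, 2/3)
  emit 'b', narrow to [5/9, 11/18)
Step 3: interval [5/9, 11/18), width = 11/18 - 5/9 = 1/18
  'd': [5/9 + 1/18*0/1, 5/9 + 1/18*1/3) = [5/9, 31/54)
  'c': [5/9 + 1/18*1/3, 5/9 + 1/18*2/3) = [31/54, 16/27)
  'b': [5/9 + 1/18*2/3, 5/9 + 1/18*5/6) = [16/27, 65/108)
  'e': [5/9 + 1/18*5/6, 5/9 + 1/18*1/1) = [65/108, 11/18) <- contains code 131/216
  emit 'e', narrow to [65/108, 11/18)
Step 4: interval [65/108, 11/18), width = 11/18 - 65/108 = 1/108
  'd': [65/108 + 1/108*0/1, 65/108 + 1/108*1/3) = [65/108, 49/81)
  'c': [65/108 + 1/108*1/3, 65/108 + 1/108*2/3) = [49/81, 197/324) <- contains code 131/216
  'b': [65/108 + 1/108*2/3, 65/108 + 1/108*5/6) = [197/324, 395/648)
  'e': [65/108 + 1/108*5/6, 65/108 + 1/108*1/1) = [395/648, 11/18)
  emit 'c', narrow to [49/81, 197/324)

Answer: cbec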